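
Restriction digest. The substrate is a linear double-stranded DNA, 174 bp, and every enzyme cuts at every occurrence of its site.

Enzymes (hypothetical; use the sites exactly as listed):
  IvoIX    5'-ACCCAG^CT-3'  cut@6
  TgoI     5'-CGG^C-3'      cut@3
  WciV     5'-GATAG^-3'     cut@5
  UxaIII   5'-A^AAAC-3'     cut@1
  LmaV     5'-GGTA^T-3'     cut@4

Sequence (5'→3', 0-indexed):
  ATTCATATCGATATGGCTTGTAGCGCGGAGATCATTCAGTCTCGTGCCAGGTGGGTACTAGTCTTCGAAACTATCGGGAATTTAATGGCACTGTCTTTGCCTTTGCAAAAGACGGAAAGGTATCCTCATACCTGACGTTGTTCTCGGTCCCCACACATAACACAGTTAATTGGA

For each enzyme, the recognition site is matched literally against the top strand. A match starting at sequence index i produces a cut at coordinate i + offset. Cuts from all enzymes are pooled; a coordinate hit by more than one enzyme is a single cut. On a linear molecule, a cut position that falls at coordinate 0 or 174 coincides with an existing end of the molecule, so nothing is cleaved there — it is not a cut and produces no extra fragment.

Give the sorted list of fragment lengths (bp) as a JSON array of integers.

[52,122]

Scan for sites:
  IvoIX (ACCCAGCT, off=6): no sites
  TgoI (CGGC, off=3): no sites
  WciV (GATAG, off=5): no sites
  UxaIII (AAAAC, off=1): no sites
  LmaV GGTAT/4: at [118] ⇒ [122]

All cut coordinates (distinct, sorted): [122]

Fragment lengths:
  [0,122): 122 bp
  [122,174): 52 bp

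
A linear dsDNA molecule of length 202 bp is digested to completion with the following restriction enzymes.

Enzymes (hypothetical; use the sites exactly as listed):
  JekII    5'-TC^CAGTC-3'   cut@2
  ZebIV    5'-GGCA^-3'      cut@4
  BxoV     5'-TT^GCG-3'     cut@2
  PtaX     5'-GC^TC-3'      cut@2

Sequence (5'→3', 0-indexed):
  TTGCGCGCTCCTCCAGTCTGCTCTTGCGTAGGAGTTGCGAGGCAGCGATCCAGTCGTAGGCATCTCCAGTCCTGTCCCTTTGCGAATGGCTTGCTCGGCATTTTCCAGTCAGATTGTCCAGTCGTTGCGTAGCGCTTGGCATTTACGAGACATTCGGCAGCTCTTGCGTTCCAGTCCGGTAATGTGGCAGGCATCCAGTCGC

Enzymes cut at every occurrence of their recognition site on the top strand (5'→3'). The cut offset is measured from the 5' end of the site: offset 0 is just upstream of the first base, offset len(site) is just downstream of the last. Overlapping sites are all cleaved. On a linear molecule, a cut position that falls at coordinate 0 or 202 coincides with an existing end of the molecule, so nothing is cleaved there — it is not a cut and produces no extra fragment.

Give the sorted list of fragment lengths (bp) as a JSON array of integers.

[2,2,2,4,4,4,4,5,5,6,6,6,6,7,8,8,8,11,12,13,13,15,15,18,18]

Site scan:
  JekII (TCCAGTC, off=2): starts [11, 48, 64, 103, 116, 169, 193] → cuts [13, 50, 66, 105, 118, 171, 195]
  ZebIV (GGCA, off=4): starts [40, 58, 96, 137, 155, 185, 189] → cuts [44, 62, 100, 141, 159, 189, 193]
  BxoV (TTGCG, off=2): starts [0, 23, 34, 79, 124, 163] → cuts [2, 25, 36, 81, 126, 165]
  PtaX (GCTC, off=2): starts [6, 19, 92, 159] → cuts [8, 21, 94, 161]

Pooled cuts: [2, 8, 13, 21, 25, 36, 44, 50, 62, 66, 81, 94, 100, 105, 118, 126, 141, 159, 161, 165, 171, 189, 193, 195]

Fragment lengths:
  [0,2): 2 bp
  [2,8): 6 bp
  [8,13): 5 bp
  [13,21): 8 bp
  [21,25): 4 bp
  [25,36): 11 bp
  [36,44): 8 bp
  [44,50): 6 bp
  [50,62): 12 bp
  [62,66): 4 bp
  [66,81): 15 bp
  [81,94): 13 bp
  [94,100): 6 bp
  [100,105): 5 bp
  [105,118): 13 bp
  [118,126): 8 bp
  [126,141): 15 bp
  [141,159): 18 bp
  [159,161): 2 bp
  [161,165): 4 bp
  [165,171): 6 bp
  [171,189): 18 bp
  [189,193): 4 bp
  [193,195): 2 bp
  [195,202): 7 bp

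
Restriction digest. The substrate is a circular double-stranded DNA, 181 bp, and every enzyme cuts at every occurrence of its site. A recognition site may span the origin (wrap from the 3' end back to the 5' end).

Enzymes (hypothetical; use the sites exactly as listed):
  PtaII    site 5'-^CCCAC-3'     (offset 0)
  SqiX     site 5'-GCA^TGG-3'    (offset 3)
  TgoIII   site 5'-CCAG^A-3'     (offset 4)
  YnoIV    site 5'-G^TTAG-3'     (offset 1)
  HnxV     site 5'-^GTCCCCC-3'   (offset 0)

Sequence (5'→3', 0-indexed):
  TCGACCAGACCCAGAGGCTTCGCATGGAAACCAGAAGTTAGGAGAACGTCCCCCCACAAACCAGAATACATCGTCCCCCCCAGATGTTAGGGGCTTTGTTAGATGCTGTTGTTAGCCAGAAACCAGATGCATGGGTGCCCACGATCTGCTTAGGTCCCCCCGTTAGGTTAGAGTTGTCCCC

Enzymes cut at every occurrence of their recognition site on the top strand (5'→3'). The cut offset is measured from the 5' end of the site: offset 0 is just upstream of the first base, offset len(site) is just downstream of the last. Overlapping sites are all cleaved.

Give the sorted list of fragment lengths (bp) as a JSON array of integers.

Site scan:
  PtaII (CCCAC, off=0): starts [52, 137] → cuts [52, 137]
  SqiX (GCATGG, off=3): starts [21, 128] → cuts [24, 131]
  TgoIII (CCAGA, off=4): starts [4, 10, 30, 60, 79, 115, 122] → cuts [8, 14, 34, 64, 83, 119, 126]
  YnoIV (GTTAG, off=1): starts [36, 85, 97, 110, 161, 166] → cuts [37, 86, 98, 111, 162, 167]
  HnxV (GTCCCCC, off=0): starts [47, 72, 153] → cuts [47, 72, 153]

All cut coordinates (distinct, sorted): [8, 14, 24, 34, 37, 47, 52, 64, 72, 83, 86, 98, 111, 119, 126, 131, 137, 153, 162, 167]

Fragment lengths:
  8→14: 6 bp
  14→24: 10 bp
  24→34: 10 bp
  34→37: 3 bp
  37→47: 10 bp
  47→52: 5 bp
  52→64: 12 bp
  64→72: 8 bp
  72→83: 11 bp
  83→86: 3 bp
  86→98: 12 bp
  98→111: 13 bp
  111→119: 8 bp
  119→126: 7 bp
  126→131: 5 bp
  131→137: 6 bp
  137→153: 16 bp
  153→162: 9 bp
  162→167: 5 bp
  167→8 (wrap): 181-167+8 = 22 bp

[3,3,5,5,5,6,6,7,8,8,9,10,10,10,11,12,12,13,16,22]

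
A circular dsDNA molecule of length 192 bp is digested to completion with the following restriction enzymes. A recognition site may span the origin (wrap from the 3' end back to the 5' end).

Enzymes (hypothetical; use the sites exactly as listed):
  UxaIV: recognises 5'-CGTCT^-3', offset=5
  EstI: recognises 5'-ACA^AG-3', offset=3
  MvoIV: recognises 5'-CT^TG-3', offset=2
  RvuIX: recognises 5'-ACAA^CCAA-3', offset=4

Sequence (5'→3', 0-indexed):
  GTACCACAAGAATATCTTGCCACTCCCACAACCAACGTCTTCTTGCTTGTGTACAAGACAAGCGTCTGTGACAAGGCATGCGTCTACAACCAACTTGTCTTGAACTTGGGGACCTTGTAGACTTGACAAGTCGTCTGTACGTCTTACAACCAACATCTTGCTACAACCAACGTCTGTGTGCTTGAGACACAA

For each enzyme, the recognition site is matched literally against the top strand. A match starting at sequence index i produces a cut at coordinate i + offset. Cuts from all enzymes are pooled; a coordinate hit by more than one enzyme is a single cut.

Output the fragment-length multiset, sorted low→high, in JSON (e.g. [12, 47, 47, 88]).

Per-enzyme occurrences:
  UxaIV (CGTCT, off=5): starts [35, 62, 80, 131, 139, 170] → cuts [40, 67, 85, 136, 144, 175]
  EstI (ACAAG, off=3): starts [5, 52, 57, 70, 125, 188] → cuts [8, 55, 60, 73, 128, 191]
  MvoIV (CTTG, off=2): starts [15, 41, 45, 93, 98, 104, 113, 121, 156, 180] → cuts [17, 43, 47, 95, 100, 106, 115, 123, 158, 182]
  RvuIX (ACAACCAA, off=4): starts [27, 85, 145, 162] → cuts [31, 89, 149, 166]

All cut coordinates (distinct, sorted): [8, 17, 31, 40, 43, 47, 55, 60, 67, 73, 85, 89, 95, 100, 106, 115, 123, 128, 136, 144, 149, 158, 166, 175, 182, 191]

Fragments:
  8→17: 9 bp
  17→31: 14 bp
  31→40: 9 bp
  40→43: 3 bp
  43→47: 4 bp
  47→55: 8 bp
  55→60: 5 bp
  60→67: 7 bp
  67→73: 6 bp
  73→85: 12 bp
  85→89: 4 bp
  89→95: 6 bp
  95→100: 5 bp
  100→106: 6 bp
  106→115: 9 bp
  115→123: 8 bp
  123→128: 5 bp
  128→136: 8 bp
  136→144: 8 bp
  144→149: 5 bp
  149→158: 9 bp
  158→166: 8 bp
  166→175: 9 bp
  175→182: 7 bp
  182→191: 9 bp
  191→8 (wrap): 192-191+8 = 9 bp

[3,4,4,5,5,5,5,6,6,6,7,7,8,8,8,8,8,9,9,9,9,9,9,9,12,14]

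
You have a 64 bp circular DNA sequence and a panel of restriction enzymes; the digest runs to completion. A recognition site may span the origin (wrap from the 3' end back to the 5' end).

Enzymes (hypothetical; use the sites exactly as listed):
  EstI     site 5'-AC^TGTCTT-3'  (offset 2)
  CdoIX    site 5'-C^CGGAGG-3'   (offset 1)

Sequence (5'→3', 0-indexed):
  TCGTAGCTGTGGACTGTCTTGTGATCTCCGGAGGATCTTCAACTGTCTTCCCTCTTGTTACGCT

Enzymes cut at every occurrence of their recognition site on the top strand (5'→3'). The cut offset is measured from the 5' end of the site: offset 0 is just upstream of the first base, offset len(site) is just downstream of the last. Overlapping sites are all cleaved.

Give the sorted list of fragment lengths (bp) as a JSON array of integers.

Site scan:
  EstI (ACTGTCTT, off=2): starts [12, 41] → cuts [14, 43]
  CdoIX (CCGGAGG, off=1): starts [27] → cuts [28]

Pooled cuts: [14, 28, 43]

Fragments:
  14→28: 14 bp
  28→43: 15 bp
  43→14 (wrap): 64-43+14 = 35 bp

[14,15,35]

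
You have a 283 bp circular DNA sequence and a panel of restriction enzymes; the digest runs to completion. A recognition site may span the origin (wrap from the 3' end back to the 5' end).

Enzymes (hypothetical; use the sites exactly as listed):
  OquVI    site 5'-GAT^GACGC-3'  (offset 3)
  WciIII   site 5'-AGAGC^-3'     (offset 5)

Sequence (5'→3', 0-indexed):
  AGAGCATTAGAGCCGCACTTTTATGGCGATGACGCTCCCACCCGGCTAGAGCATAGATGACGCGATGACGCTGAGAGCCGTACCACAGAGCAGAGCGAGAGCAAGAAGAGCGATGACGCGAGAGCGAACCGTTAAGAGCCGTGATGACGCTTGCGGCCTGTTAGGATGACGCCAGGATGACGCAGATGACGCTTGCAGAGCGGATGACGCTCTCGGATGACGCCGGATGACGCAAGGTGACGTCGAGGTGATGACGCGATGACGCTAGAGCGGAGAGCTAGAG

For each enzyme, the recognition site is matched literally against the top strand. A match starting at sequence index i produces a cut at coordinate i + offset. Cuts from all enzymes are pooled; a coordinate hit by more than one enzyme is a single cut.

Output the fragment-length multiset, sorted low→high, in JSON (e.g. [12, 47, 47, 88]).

[3,4,5,6,6,6,7,8,8,8,9,9,10,10,11,11,11,12,13,13,14,14,17,22,22,24]

Scan for sites:
  OquVI (GATGACGC, off=3): starts [27, 55, 63, 111, 142, 164, 175, 184, 202, 215, 225, 249, 257] → cuts [30, 58, 66, 114, 145, 167, 178, 187, 205, 218, 228, 252, 260]
  WciIII (AGAGC, off=5): starts [0, 8, 47, 73, 86, 91, 97, 106, 120, 134, 196, 266, 273] → cuts [5, 13, 52, 78, 91, 96, 102, 111, 125, 139, 201, 271, 278]

All cut coordinates (distinct, sorted): [5, 13, 30, 52, 58, 66, 78, 91, 96, 102, 111, 114, 125, 139, 145, 167, 178, 187, 201, 205, 218, 228, 252, 260, 271, 278]

Fragment lengths:
  5→13: 8 bp
  13→30: 17 bp
  30→52: 22 bp
  52→58: 6 bp
  58→66: 8 bp
  66→78: 12 bp
  78→91: 13 bp
  91→96: 5 bp
  96→102: 6 bp
  102→111: 9 bp
  111→114: 3 bp
  114→125: 11 bp
  125→139: 14 bp
  139→145: 6 bp
  145→167: 22 bp
  167→178: 11 bp
  178→187: 9 bp
  187→201: 14 bp
  201→205: 4 bp
  205→218: 13 bp
  218→228: 10 bp
  228→252: 24 bp
  252→260: 8 bp
  260→271: 11 bp
  271→278: 7 bp
  278→5 (wrap): 283-278+5 = 10 bp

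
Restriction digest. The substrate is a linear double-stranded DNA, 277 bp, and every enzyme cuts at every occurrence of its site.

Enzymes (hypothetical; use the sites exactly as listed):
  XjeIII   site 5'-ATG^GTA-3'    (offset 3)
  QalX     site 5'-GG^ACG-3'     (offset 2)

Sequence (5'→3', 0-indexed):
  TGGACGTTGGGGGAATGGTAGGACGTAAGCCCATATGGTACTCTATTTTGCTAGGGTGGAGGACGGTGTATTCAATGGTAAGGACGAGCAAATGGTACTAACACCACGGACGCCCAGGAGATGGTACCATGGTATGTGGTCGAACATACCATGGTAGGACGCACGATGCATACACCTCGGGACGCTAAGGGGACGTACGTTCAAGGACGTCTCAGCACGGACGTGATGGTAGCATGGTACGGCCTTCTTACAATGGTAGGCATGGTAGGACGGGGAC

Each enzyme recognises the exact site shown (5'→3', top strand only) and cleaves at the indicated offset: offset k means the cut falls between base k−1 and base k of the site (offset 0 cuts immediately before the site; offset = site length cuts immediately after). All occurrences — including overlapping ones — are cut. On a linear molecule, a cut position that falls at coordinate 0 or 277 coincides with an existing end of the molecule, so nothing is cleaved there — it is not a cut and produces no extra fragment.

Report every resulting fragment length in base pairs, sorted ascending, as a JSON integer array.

Per-enzyme occurrences:
  XjeIII ATGGTA/3: at [14, 34, 74, 91, 120, 128, 150, 225, 233, 252, 261] ⇒ [17, 37, 77, 94, 123, 131, 153, 228, 236, 255, 264]
  QalX GGACG/2: at [1, 20, 60, 81, 107, 156, 179, 190, 204, 218, 267] ⇒ [3, 22, 62, 83, 109, 158, 181, 192, 206, 220, 269]

Pooled cuts: [3, 17, 22, 37, 62, 77, 83, 94, 109, 123, 131, 153, 158, 181, 192, 206, 220, 228, 236, 255, 264, 269]

Fragments:
  [0,3): 3 bp
  [3,17): 14 bp
  [17,22): 5 bp
  [22,37): 15 bp
  [37,62): 25 bp
  [62,77): 15 bp
  [77,83): 6 bp
  [83,94): 11 bp
  [94,109): 15 bp
  [109,123): 14 bp
  [123,131): 8 bp
  [131,153): 22 bp
  [153,158): 5 bp
  [158,181): 23 bp
  [181,192): 11 bp
  [192,206): 14 bp
  [206,220): 14 bp
  [220,228): 8 bp
  [228,236): 8 bp
  [236,255): 19 bp
  [255,264): 9 bp
  [264,269): 5 bp
  [269,277): 8 bp

[3,5,5,5,6,8,8,8,8,9,11,11,14,14,14,14,15,15,15,19,22,23,25]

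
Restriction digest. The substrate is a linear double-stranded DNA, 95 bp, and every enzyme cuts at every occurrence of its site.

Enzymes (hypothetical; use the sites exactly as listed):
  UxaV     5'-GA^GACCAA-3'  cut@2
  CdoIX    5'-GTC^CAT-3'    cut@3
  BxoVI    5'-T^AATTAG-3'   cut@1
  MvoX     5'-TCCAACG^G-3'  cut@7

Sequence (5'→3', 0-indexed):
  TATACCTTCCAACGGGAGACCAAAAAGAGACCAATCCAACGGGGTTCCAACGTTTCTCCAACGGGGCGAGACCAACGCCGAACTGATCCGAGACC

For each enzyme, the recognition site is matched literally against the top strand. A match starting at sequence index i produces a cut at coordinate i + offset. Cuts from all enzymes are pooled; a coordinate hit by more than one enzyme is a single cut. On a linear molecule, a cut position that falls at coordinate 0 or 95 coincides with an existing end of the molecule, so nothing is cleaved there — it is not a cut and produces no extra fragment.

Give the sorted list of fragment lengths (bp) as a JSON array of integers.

Site scan:
  UxaV (GAGACCAA, off=2): starts [15, 26, 67] → cuts [17, 28, 69]
  CdoIX (GTCCAT, off=3): no sites
  BxoVI (TAATTAG, off=1): no sites
  MvoX (TCCAACGG, off=7): starts [7, 34, 56] → cuts [14, 41, 63]

Pooled cuts: [14, 17, 28, 41, 63, 69]

Fragment lengths:
  [0,14): 14 bp
  [14,17): 3 bp
  [17,28): 11 bp
  [28,41): 13 bp
  [41,63): 22 bp
  [63,69): 6 bp
  [69,95): 26 bp

[3,6,11,13,14,22,26]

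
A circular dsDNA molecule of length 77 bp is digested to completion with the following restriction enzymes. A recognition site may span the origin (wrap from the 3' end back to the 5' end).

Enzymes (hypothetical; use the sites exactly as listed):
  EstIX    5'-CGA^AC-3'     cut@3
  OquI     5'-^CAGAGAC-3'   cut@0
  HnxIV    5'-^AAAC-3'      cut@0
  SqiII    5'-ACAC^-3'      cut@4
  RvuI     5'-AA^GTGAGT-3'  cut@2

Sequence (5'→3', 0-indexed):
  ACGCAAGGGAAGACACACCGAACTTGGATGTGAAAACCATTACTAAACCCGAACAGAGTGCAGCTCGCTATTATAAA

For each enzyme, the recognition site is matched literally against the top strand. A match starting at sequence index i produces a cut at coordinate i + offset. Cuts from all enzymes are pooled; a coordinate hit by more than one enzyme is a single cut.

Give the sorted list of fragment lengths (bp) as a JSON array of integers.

[2,3,8,11,12,18,23]

Site scan:
  EstIX CGAAC/3: at [18, 49] ⇒ [21, 52]
  OquI (CAGAGAC, off=0): no sites
  HnxIV AAAC/0: at [33, 44, 75] ⇒ [33, 44, 75]
  SqiII ACAC/4: at [12, 14] ⇒ [16, 18]
  RvuI (AAGTGAGT, off=2): no sites

Pooled cuts: [16, 18, 21, 33, 44, 52, 75]

Fragments:
  16→18: 2 bp
  18→21: 3 bp
  21→33: 12 bp
  33→44: 11 bp
  44→52: 8 bp
  52→75: 23 bp
  75→16 (wrap): 77-75+16 = 18 bp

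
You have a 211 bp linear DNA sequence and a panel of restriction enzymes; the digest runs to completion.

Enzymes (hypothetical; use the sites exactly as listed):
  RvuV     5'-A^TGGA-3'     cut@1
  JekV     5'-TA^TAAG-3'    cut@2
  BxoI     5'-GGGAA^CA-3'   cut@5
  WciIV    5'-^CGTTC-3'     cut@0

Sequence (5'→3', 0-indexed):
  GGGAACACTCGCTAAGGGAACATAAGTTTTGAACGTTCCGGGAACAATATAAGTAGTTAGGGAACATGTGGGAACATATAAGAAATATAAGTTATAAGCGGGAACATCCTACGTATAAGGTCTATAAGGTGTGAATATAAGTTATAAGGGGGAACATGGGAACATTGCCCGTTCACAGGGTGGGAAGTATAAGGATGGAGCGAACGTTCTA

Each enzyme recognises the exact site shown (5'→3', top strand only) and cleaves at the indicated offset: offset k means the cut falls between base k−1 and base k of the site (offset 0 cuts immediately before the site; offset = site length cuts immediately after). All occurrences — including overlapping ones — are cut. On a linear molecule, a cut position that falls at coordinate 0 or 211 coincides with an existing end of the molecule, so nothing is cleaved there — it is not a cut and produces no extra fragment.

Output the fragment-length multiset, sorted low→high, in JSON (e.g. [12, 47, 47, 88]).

Per-enzyme occurrences:
  RvuV ATGGA/1: at [194] ⇒ [195]
  JekV TATAAG/2: at [47, 76, 85, 92, 113, 122, 135, 142, 187] ⇒ [49, 78, 87, 94, 115, 124, 137, 144, 189]
  BxoI GGGAACA/5: at [0, 15, 39, 59, 69, 99, 149, 157] ⇒ [5, 20, 44, 64, 74, 104, 154, 162]
  WciIV CGTTC/0: at [33, 169, 204] ⇒ [33, 169, 204]

Pooled cuts: [5, 20, 33, 44, 49, 64, 74, 78, 87, 94, 104, 115, 124, 137, 144, 154, 162, 169, 189, 195, 204]

Fragments:
  [0,5): 5 bp
  [5,20): 15 bp
  [20,33): 13 bp
  [33,44): 11 bp
  [44,49): 5 bp
  [49,64): 15 bp
  [64,74): 10 bp
  [74,78): 4 bp
  [78,87): 9 bp
  [87,94): 7 bp
  [94,104): 10 bp
  [104,115): 11 bp
  [115,124): 9 bp
  [124,137): 13 bp
  [137,144): 7 bp
  [144,154): 10 bp
  [154,162): 8 bp
  [162,169): 7 bp
  [169,189): 20 bp
  [189,195): 6 bp
  [195,204): 9 bp
  [204,211): 7 bp

[4,5,5,6,7,7,7,7,8,9,9,9,10,10,10,11,11,13,13,15,15,20]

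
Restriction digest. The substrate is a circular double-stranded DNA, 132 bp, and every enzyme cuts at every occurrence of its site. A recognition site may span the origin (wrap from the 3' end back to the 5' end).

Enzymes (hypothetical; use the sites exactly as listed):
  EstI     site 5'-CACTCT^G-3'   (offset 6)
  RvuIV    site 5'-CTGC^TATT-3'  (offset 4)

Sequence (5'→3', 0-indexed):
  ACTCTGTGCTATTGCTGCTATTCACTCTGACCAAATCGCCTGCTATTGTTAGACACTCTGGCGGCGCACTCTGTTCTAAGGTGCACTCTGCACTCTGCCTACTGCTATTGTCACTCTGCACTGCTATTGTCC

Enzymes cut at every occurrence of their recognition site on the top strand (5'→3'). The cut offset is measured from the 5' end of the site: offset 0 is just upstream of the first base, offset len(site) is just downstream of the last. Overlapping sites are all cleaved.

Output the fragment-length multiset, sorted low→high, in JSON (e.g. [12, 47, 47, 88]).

Scan for sites:
  EstI (CACTCTG, off=6): starts [22, 53, 66, 83, 90, 111, 131] → cuts [5, 28, 59, 72, 89, 96, 117]
  RvuIV (CTGCTATT, off=4): starts [14, 39, 101, 120] → cuts [18, 43, 105, 124]

Pooled cuts: [5, 18, 28, 43, 59, 72, 89, 96, 105, 117, 124]

Fragments:
  5→18: 13 bp
  18→28: 10 bp
  28→43: 15 bp
  43→59: 16 bp
  59→72: 13 bp
  72→89: 17 bp
  89→96: 7 bp
  96→105: 9 bp
  105→117: 12 bp
  117→124: 7 bp
  124→5 (wrap): 132-124+5 = 13 bp

[7,7,9,10,12,13,13,13,15,16,17]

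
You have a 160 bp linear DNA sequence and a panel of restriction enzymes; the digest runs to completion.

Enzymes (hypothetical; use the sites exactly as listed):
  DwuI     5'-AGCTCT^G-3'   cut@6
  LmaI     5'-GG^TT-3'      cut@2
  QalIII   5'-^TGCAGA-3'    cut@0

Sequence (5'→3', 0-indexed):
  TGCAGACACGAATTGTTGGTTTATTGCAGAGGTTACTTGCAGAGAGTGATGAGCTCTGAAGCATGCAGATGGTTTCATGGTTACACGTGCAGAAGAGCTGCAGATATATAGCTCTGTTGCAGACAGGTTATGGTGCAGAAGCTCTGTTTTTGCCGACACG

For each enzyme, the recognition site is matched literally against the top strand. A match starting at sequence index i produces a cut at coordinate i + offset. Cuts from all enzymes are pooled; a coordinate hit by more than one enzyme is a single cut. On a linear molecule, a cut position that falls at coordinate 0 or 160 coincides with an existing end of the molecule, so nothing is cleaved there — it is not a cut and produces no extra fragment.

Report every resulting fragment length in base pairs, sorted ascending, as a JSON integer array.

[2,5,5,6,6,7,8,8,9,10,11,12,15,17,19,20]

Site scan:
  DwuI AGCTCTG/6: at [51, 109, 139] ⇒ [57, 115, 145]
  LmaI GGTT/2: at [17, 30, 70, 78, 125] ⇒ [19, 32, 72, 80, 127]
  QalIII TGCAGA/0: at [0, 24, 37, 63, 87, 98, 117, 133] ⇒ [24, 37, 63, 87, 98, 117, 133] (position 0 is a terminus of the linear molecule — no cut)

Pooled cuts: [19, 24, 32, 37, 57, 63, 72, 80, 87, 98, 115, 117, 127, 133, 145]

Fragments:
  [0,19): 19 bp
  [19,24): 5 bp
  [24,32): 8 bp
  [32,37): 5 bp
  [37,57): 20 bp
  [57,63): 6 bp
  [63,72): 9 bp
  [72,80): 8 bp
  [80,87): 7 bp
  [87,98): 11 bp
  [98,115): 17 bp
  [115,117): 2 bp
  [117,127): 10 bp
  [127,133): 6 bp
  [133,145): 12 bp
  [145,160): 15 bp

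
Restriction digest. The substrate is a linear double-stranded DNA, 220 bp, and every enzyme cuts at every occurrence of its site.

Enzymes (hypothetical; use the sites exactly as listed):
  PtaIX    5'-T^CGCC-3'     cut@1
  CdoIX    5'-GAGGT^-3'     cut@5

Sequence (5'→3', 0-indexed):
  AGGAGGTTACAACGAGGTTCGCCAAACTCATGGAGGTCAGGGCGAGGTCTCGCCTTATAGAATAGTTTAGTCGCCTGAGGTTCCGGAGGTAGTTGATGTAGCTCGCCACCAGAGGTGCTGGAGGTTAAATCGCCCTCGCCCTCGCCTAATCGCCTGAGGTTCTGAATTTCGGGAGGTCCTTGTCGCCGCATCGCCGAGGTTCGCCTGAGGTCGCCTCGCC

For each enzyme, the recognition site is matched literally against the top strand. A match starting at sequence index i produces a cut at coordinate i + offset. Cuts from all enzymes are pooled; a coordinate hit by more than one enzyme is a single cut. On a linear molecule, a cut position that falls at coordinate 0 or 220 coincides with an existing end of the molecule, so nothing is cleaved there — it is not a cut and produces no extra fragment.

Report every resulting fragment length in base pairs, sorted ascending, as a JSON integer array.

[1,1,2,4,5,5,6,6,6,7,8,8,9,9,9,10,10,10,11,11,13,13,17,18,21]

Site scan:
  PtaIX (TCGCC, off=1): starts [18, 49, 70, 102, 129, 135, 141, 149, 182, 190, 200, 210, 215] → cuts [19, 50, 71, 103, 130, 136, 142, 150, 183, 191, 201, 211, 216]
  CdoIX (GAGGT, off=5): starts [2, 13, 32, 43, 76, 85, 111, 120, 155, 172, 195, 206] → cuts [7, 18, 37, 48, 81, 90, 116, 125, 160, 177, 200, 211]

All cut coordinates (distinct, sorted): [7, 18, 19, 37, 48, 50, 71, 81, 90, 103, 116, 125, 130, 136, 142, 150, 160, 177, 183, 191, 200, 201, 211, 216]

Fragment lengths:
  [0,7): 7 bp
  [7,18): 11 bp
  [18,19): 1 bp
  [19,37): 18 bp
  [37,48): 11 bp
  [48,50): 2 bp
  [50,71): 21 bp
  [71,81): 10 bp
  [81,90): 9 bp
  [90,103): 13 bp
  [103,116): 13 bp
  [116,125): 9 bp
  [125,130): 5 bp
  [130,136): 6 bp
  [136,142): 6 bp
  [142,150): 8 bp
  [150,160): 10 bp
  [160,177): 17 bp
  [177,183): 6 bp
  [183,191): 8 bp
  [191,200): 9 bp
  [200,201): 1 bp
  [201,211): 10 bp
  [211,216): 5 bp
  [216,220): 4 bp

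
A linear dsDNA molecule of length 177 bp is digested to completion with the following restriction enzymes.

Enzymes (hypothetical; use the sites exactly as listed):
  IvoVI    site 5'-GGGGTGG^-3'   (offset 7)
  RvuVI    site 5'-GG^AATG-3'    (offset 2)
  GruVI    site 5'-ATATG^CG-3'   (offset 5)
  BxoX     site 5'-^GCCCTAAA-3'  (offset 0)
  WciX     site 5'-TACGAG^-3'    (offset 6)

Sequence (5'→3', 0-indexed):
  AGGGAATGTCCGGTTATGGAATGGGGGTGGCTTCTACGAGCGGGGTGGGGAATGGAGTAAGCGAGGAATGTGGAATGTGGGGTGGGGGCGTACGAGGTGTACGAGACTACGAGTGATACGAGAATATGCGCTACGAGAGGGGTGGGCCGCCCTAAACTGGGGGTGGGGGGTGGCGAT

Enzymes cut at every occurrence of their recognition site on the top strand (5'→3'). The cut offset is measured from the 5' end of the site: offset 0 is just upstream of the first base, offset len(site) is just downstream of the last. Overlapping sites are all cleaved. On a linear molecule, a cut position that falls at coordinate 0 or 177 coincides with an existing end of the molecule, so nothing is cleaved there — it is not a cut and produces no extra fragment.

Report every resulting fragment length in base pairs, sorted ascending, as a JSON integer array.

[2,3,4,4,6,7,7,8,8,8,9,9,9,10,11,11,12,15,16,18]

Per-enzyme occurrences:
  IvoVI GGGGTGG/7: at [23, 41, 78, 138, 159, 166] ⇒ [30, 48, 85, 145, 166, 173]
  RvuVI GGAATG/2: at [2, 17, 48, 64, 71] ⇒ [4, 19, 50, 66, 73]
  GruVI ATATGCG/5: at [123] ⇒ [128]
  BxoX GCCCTAAA/0: at [148] ⇒ [148]
  WciX TACGAG/6: at [34, 90, 99, 107, 116, 131] ⇒ [40, 96, 105, 113, 122, 137]

Pooled cuts: [4, 19, 30, 40, 48, 50, 66, 73, 85, 96, 105, 113, 122, 128, 137, 145, 148, 166, 173]

Fragments:
  [0,4): 4 bp
  [4,19): 15 bp
  [19,30): 11 bp
  [30,40): 10 bp
  [40,48): 8 bp
  [48,50): 2 bp
  [50,66): 16 bp
  [66,73): 7 bp
  [73,85): 12 bp
  [85,96): 11 bp
  [96,105): 9 bp
  [105,113): 8 bp
  [113,122): 9 bp
  [122,128): 6 bp
  [128,137): 9 bp
  [137,145): 8 bp
  [145,148): 3 bp
  [148,166): 18 bp
  [166,173): 7 bp
  [173,177): 4 bp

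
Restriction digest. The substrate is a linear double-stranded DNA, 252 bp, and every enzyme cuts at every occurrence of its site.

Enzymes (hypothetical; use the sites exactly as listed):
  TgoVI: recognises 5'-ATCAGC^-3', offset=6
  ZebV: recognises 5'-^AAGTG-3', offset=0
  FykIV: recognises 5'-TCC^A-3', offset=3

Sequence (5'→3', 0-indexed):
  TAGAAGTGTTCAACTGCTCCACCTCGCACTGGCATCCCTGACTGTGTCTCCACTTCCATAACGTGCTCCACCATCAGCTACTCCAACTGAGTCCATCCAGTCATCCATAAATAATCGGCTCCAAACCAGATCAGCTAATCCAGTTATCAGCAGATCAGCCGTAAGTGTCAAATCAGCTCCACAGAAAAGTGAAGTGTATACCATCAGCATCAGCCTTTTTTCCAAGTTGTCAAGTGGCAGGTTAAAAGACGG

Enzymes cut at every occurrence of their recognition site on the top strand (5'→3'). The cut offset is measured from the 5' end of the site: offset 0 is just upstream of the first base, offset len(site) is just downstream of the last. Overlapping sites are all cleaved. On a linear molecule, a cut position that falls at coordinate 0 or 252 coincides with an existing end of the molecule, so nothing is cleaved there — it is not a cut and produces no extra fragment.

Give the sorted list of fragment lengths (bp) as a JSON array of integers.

Scan for sites:
  TgoVI ATCAGC/6: at [72, 129, 145, 153, 171, 202, 208] ⇒ [78, 135, 151, 159, 177, 208, 214]
  ZebV AAGTG/0: at [3, 162, 186, 191, 231] ⇒ [3, 162, 186, 191, 231]
  FykIV TCCA/3: at [17, 48, 54, 66, 81, 91, 95, 103, 119, 138, 177, 220] ⇒ [20, 51, 57, 69, 84, 94, 98, 106, 122, 141, 180, 223]

Pooled cuts: [3, 20, 51, 57, 69, 78, 84, 94, 98, 106, 122, 135, 141, 151, 159, 162, 177, 180, 186, 191, 208, 214, 223, 231]

Fragments:
  [0,3): 3 bp
  [3,20): 17 bp
  [20,51): 31 bp
  [51,57): 6 bp
  [57,69): 12 bp
  [69,78): 9 bp
  [78,84): 6 bp
  [84,94): 10 bp
  [94,98): 4 bp
  [98,106): 8 bp
  [106,122): 16 bp
  [122,135): 13 bp
  [135,141): 6 bp
  [141,151): 10 bp
  [151,159): 8 bp
  [159,162): 3 bp
  [162,177): 15 bp
  [177,180): 3 bp
  [180,186): 6 bp
  [186,191): 5 bp
  [191,208): 17 bp
  [208,214): 6 bp
  [214,223): 9 bp
  [223,231): 8 bp
  [231,252): 21 bp

[3,3,3,4,5,6,6,6,6,6,8,8,8,9,9,10,10,12,13,15,16,17,17,21,31]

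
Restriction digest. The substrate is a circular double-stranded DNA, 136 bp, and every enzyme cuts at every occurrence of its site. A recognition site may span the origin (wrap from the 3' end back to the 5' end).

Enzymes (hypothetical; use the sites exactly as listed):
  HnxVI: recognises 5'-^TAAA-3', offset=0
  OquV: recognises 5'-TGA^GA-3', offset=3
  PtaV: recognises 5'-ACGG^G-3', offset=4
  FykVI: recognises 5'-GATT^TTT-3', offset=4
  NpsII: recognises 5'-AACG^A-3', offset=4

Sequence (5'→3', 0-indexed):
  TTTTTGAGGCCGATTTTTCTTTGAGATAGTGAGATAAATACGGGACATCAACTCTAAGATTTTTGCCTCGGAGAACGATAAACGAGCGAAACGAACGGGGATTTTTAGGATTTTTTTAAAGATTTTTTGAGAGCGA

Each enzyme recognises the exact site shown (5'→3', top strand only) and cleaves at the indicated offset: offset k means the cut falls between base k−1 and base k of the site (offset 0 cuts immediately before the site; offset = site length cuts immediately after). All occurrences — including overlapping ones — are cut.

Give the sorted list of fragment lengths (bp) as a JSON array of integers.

[1,2,4,5,5,6,6,8,8,8,9,9,9,9,13,16,18]

Scan for sites:
  HnxVI (TAAA, off=0): starts [34, 78, 116] → cuts [34, 78, 116]
  OquV (TGAGA, off=3): starts [21, 29, 127] → cuts [24, 32, 130]
  PtaV (ACGGG, off=4): starts [39, 94] → cuts [43, 98]
  FykVI (GATTTTT, off=4): starts [11, 57, 99, 108, 120, 134] → cuts [2, 15, 61, 103, 112, 124]
  NpsII (AACGA, off=4): starts [73, 80, 89] → cuts [77, 84, 93]

All cut coordinates (distinct, sorted): [2, 15, 24, 32, 34, 43, 61, 77, 78, 84, 93, 98, 103, 112, 116, 124, 130]

Fragment lengths:
  2→15: 13 bp
  15→24: 9 bp
  24→32: 8 bp
  32→34: 2 bp
  34→43: 9 bp
  43→61: 18 bp
  61→77: 16 bp
  77→78: 1 bp
  78→84: 6 bp
  84→93: 9 bp
  93→98: 5 bp
  98→103: 5 bp
  103→112: 9 bp
  112→116: 4 bp
  116→124: 8 bp
  124→130: 6 bp
  130→2 (wrap): 136-130+2 = 8 bp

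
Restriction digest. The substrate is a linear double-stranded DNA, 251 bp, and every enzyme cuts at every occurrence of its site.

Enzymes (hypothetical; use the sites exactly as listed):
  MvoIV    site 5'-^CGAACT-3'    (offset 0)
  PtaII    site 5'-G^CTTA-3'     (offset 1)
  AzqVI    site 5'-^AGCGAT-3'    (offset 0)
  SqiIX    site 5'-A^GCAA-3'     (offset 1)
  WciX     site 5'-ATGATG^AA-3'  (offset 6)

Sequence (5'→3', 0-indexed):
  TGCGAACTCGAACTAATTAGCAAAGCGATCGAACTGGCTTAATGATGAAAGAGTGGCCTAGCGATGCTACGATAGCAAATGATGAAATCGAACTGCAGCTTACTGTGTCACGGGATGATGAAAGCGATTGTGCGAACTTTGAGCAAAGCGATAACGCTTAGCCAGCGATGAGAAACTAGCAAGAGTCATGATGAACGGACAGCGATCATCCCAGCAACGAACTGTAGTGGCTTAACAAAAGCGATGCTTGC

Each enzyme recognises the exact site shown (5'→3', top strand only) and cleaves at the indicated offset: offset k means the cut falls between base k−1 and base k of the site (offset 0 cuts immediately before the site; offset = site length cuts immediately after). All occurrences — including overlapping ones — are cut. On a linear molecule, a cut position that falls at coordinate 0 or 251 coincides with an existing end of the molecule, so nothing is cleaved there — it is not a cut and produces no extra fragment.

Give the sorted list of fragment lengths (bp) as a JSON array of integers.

[2,2,4,4,4,4,6,6,7,7,8,9,10,10,10,10,10,10,11,12,12,13,13,15,15,15,22]

Site scan:
  MvoIV CGAACT/0: at [2, 8, 29, 88, 132, 217] ⇒ [2, 8, 29, 88, 132, 217]
  PtaII GCTTA/1: at [36, 97, 155, 229] ⇒ [37, 98, 156, 230]
  AzqVI AGCGAT/0: at [23, 59, 122, 146, 163, 200, 239] ⇒ [23, 59, 122, 146, 163, 200, 239]
  SqiIX AGCAA/1: at [18, 73, 141, 177, 212] ⇒ [19, 74, 142, 178, 213]
  WciX ATGATGAA/6: at [41, 78, 114, 187] ⇒ [47, 84, 120, 193]

Pooled cuts: [2, 8, 19, 23, 29, 37, 47, 59, 74, 84, 88, 98, 120, 122, 132, 142, 146, 156, 163, 178, 193, 200, 213, 217, 230, 239]

Fragment lengths:
  [0,2): 2 bp
  [2,8): 6 bp
  [8,19): 11 bp
  [19,23): 4 bp
  [23,29): 6 bp
  [29,37): 8 bp
  [37,47): 10 bp
  [47,59): 12 bp
  [59,74): 15 bp
  [74,84): 10 bp
  [84,88): 4 bp
  [88,98): 10 bp
  [98,120): 22 bp
  [120,122): 2 bp
  [122,132): 10 bp
  [132,142): 10 bp
  [142,146): 4 bp
  [146,156): 10 bp
  [156,163): 7 bp
  [163,178): 15 bp
  [178,193): 15 bp
  [193,200): 7 bp
  [200,213): 13 bp
  [213,217): 4 bp
  [217,230): 13 bp
  [230,239): 9 bp
  [239,251): 12 bp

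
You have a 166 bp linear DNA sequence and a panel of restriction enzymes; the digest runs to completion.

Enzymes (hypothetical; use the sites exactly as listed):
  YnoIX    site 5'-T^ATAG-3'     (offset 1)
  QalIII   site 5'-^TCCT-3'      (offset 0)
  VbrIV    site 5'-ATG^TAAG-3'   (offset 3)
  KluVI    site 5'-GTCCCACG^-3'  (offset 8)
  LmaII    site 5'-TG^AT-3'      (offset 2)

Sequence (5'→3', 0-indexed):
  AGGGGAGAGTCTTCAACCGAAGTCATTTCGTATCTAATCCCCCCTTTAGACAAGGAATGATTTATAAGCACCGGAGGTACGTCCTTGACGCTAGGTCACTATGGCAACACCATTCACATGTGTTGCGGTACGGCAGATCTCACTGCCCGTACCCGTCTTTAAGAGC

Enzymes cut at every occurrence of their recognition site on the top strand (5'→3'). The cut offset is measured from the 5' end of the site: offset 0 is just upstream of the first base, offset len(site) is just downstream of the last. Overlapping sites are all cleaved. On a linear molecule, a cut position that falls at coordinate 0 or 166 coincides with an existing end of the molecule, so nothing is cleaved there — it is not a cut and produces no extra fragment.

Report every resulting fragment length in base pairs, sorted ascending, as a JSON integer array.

[22,59,85]

Scan for sites:
  YnoIX (TATAG, off=1): no sites
  QalIII (TCCT, off=0): starts [81] → cuts [81]
  VbrIV (ATGTAAG, off=3): no sites
  KluVI (GTCCCACG, off=8): no sites
  LmaII (TGAT, off=2): starts [57] → cuts [59]

Pooled cuts: [59, 81]

Fragment lengths:
  [0,59): 59 bp
  [59,81): 22 bp
  [81,166): 85 bp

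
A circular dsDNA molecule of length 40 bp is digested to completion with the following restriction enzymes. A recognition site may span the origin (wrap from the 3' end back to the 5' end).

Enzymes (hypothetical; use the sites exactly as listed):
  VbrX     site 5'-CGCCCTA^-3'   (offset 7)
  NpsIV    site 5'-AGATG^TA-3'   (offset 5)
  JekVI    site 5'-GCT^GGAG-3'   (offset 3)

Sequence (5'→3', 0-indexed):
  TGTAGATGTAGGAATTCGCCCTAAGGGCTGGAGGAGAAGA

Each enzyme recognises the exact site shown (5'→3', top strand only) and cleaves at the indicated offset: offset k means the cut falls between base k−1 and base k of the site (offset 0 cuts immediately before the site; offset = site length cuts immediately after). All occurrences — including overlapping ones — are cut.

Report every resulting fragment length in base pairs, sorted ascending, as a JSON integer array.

Site scan:
  VbrX (CGCCCTA, off=7): starts [16] → cuts [23]
  NpsIV (AGATGTA, off=5): starts [3, 37] → cuts [2, 8]
  JekVI (GCTGGAG, off=3): starts [26] → cuts [29]

Pooled cuts: [2, 8, 23, 29]

Fragments:
  2→8: 6 bp
  8→23: 15 bp
  23→29: 6 bp
  29→2 (wrap): 40-29+2 = 13 bp

[6,6,13,15]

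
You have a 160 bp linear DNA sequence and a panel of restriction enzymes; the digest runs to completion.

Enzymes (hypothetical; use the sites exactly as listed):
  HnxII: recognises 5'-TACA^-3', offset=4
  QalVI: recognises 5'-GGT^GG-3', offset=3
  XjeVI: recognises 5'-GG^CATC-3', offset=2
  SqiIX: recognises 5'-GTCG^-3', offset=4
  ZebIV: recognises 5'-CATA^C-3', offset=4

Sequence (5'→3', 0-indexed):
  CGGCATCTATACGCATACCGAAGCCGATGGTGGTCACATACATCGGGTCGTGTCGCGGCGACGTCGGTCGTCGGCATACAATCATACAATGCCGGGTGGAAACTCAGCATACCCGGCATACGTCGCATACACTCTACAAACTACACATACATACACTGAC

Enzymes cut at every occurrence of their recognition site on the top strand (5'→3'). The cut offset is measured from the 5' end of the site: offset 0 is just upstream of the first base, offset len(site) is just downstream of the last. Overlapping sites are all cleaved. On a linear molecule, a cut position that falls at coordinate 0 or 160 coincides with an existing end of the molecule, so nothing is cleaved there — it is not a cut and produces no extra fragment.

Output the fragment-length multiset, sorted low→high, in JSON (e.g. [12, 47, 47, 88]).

[2,2,2,2,2,2,2,3,3,4,4,4,5,5,5,5,6,7,7,8,9,9,9,11,14,14,14]

Scan for sites:
  HnxII TACA/4: at [38, 76, 84, 127, 134, 141, 147, 151] ⇒ [42, 80, 88, 131, 138, 145, 151, 155]
  QalVI GGTGG/3: at [28, 94] ⇒ [31, 97]
  XjeVI GGCATC/2: at [1] ⇒ [3]
  SqiIX GTCG/4: at [46, 51, 62, 66, 69, 121] ⇒ [50, 55, 66, 70, 73, 125]
  ZebIV CATAC/4: at [13, 36, 74, 82, 107, 116, 125, 145, 149] ⇒ [17, 40, 78, 86, 111, 120, 129, 149, 153]

Pooled cuts: [3, 17, 31, 40, 42, 50, 55, 66, 70, 73, 78, 80, 86, 88, 97, 111, 120, 125, 129, 131, 138, 145, 149, 151, 153, 155]

Fragments:
  [0,3): 3 bp
  [3,17): 14 bp
  [17,31): 14 bp
  [31,40): 9 bp
  [40,42): 2 bp
  [42,50): 8 bp
  [50,55): 5 bp
  [55,66): 11 bp
  [66,70): 4 bp
  [70,73): 3 bp
  [73,78): 5 bp
  [78,80): 2 bp
  [80,86): 6 bp
  [86,88): 2 bp
  [88,97): 9 bp
  [97,111): 14 bp
  [111,120): 9 bp
  [120,125): 5 bp
  [125,129): 4 bp
  [129,131): 2 bp
  [131,138): 7 bp
  [138,145): 7 bp
  [145,149): 4 bp
  [149,151): 2 bp
  [151,153): 2 bp
  [153,155): 2 bp
  [155,160): 5 bp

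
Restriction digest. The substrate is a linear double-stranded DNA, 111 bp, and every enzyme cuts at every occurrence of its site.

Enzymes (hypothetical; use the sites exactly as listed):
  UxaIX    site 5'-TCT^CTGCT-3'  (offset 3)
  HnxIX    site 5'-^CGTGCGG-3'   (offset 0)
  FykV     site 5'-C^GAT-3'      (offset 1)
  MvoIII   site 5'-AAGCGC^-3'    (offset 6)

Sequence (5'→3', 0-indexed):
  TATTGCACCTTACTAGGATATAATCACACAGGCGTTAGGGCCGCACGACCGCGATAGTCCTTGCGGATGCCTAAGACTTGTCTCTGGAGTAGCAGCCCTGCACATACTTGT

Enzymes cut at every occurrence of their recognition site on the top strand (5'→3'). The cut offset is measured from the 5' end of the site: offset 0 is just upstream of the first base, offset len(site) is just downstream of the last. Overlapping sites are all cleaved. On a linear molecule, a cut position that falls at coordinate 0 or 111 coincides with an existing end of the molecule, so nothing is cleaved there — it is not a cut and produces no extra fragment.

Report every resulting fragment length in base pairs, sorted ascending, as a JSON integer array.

[52,59]

Per-enzyme occurrences:
  UxaIX (TCTCTGCT, off=3): no sites
  HnxIX (CGTGCGG, off=0): no sites
  FykV CGAT/1: at [51] ⇒ [52]
  MvoIII (AAGCGC, off=6): no sites

All cut coordinates (distinct, sorted): [52]

Fragment lengths:
  [0,52): 52 bp
  [52,111): 59 bp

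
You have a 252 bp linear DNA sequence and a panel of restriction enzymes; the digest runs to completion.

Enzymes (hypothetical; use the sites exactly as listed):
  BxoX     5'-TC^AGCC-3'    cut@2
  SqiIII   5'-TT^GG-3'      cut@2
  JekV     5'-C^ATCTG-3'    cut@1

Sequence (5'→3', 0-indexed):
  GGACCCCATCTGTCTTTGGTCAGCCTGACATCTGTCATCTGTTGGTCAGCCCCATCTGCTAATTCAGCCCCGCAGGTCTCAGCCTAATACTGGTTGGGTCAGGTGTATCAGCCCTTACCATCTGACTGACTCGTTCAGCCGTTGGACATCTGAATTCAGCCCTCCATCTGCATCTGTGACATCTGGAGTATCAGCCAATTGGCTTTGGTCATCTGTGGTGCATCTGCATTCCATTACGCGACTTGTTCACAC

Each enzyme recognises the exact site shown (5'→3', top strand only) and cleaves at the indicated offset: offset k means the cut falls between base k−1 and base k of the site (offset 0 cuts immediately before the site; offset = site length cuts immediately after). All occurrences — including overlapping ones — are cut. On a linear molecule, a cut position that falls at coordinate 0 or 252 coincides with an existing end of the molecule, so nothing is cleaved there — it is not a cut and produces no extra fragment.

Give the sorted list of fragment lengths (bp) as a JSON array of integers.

Site scan:
  BxoX (TCAGCC, off=2): starts [19, 45, 63, 78, 107, 134, 155, 190] → cuts [21, 47, 65, 80, 109, 136, 157, 192]
  SqiIII (TTGG, off=2): starts [15, 41, 93, 141, 198, 204] → cuts [17, 43, 95, 143, 200, 206]
  JekV (CATCTG, off=1): starts [6, 28, 35, 52, 118, 146, 164, 170, 179, 209, 220] → cuts [7, 29, 36, 53, 119, 147, 165, 171, 180, 210, 221]

Pooled cuts: [7, 17, 21, 29, 36, 43, 47, 53, 65, 80, 95, 109, 119, 136, 143, 147, 157, 165, 171, 180, 192, 200, 206, 210, 221]

Fragment lengths:
  [0,7): 7 bp
  [7,17): 10 bp
  [17,21): 4 bp
  [21,29): 8 bp
  [29,36): 7 bp
  [36,43): 7 bp
  [43,47): 4 bp
  [47,53): 6 bp
  [53,65): 12 bp
  [65,80): 15 bp
  [80,95): 15 bp
  [95,109): 14 bp
  [109,119): 10 bp
  [119,136): 17 bp
  [136,143): 7 bp
  [143,147): 4 bp
  [147,157): 10 bp
  [157,165): 8 bp
  [165,171): 6 bp
  [171,180): 9 bp
  [180,192): 12 bp
  [192,200): 8 bp
  [200,206): 6 bp
  [206,210): 4 bp
  [210,221): 11 bp
  [221,252): 31 bp

[4,4,4,4,6,6,6,7,7,7,7,8,8,8,9,10,10,10,11,12,12,14,15,15,17,31]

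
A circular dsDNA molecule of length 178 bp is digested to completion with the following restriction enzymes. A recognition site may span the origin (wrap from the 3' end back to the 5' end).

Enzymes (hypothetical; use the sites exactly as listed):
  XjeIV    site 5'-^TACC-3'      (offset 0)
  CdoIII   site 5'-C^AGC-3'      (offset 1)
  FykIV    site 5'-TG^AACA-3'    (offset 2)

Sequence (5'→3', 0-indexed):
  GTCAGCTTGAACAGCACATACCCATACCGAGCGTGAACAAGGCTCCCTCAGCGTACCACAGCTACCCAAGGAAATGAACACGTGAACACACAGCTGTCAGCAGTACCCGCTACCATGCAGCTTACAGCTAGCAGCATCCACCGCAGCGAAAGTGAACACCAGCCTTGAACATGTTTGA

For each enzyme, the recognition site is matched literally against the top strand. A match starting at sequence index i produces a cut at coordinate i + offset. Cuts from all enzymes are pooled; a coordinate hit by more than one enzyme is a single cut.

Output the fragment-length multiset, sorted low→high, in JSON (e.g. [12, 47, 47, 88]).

[3,3,4,5,6,6,6,6,6,7,7,7,7,7,7,8,8,10,11,12,14,14,14]

Scan for sites:
  XjeIV TACC/0: at [18, 24, 53, 62, 103, 110] ⇒ [18, 24, 53, 62, 103, 110]
  CdoIII CAGC/1: at [2, 11, 48, 58, 90, 97, 117, 124, 131, 143, 159] ⇒ [3, 12, 49, 59, 91, 98, 118, 125, 132, 144, 160]
  FykIV TGAACA/2: at [7, 33, 74, 82, 152, 165] ⇒ [9, 35, 76, 84, 154, 167]

Pooled cuts: [3, 9, 12, 18, 24, 35, 49, 53, 59, 62, 76, 84, 91, 98, 103, 110, 118, 125, 132, 144, 154, 160, 167]

Fragments:
  3→9: 6 bp
  9→12: 3 bp
  12→18: 6 bp
  18→24: 6 bp
  24→35: 11 bp
  35→49: 14 bp
  49→53: 4 bp
  53→59: 6 bp
  59→62: 3 bp
  62→76: 14 bp
  76→84: 8 bp
  84→91: 7 bp
  91→98: 7 bp
  98→103: 5 bp
  103→110: 7 bp
  110→118: 8 bp
  118→125: 7 bp
  125→132: 7 bp
  132→144: 12 bp
  144→154: 10 bp
  154→160: 6 bp
  160→167: 7 bp
  167→3 (wrap): 178-167+3 = 14 bp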